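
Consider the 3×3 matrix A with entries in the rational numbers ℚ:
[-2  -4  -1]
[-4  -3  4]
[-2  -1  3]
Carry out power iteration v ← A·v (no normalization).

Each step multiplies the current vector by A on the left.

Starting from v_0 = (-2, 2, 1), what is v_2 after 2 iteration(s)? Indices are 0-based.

v_0 = (-2, 2, 1).
v_1 = A·v_0 = (-5, 6, 5).
v_2 = A·v_1 = (-19, 22, 19).

v_2 = (-19, 22, 19)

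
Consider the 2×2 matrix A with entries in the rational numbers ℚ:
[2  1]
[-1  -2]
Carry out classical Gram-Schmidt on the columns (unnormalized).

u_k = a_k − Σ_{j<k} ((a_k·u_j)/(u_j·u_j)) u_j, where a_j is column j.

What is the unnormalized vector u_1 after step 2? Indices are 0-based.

u_1 = (-3/5, -6/5)

Step 1: u_0 = a_0 = (2, -1).
Step 2: u_1 = a_1 − (4/5)·u_0 = (-3/5, -6/5).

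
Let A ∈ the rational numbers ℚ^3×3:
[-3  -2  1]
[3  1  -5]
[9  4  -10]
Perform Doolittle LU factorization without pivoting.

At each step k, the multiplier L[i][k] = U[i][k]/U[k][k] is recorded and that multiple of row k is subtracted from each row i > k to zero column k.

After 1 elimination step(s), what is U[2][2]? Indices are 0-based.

Step 1: pivot at (0,0) is -3.
  row1 ← row1 − (-1)·row0  ⇒  L[1][0]=-1, U row1=(0, -1, -4)
  row2 ← row2 − (-3)·row0  ⇒  L[2][0]=-3, U row2=(0, -2, -7)

U[2][2] = -7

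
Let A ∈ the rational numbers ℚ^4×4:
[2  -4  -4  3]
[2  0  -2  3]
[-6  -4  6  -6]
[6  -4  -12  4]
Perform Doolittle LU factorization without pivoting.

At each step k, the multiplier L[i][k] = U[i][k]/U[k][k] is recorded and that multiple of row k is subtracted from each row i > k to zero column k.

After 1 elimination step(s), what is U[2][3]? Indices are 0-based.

U[2][3] = 3

Step 1: pivot at (0,0) is 2.
  row1 ← row1 − (1)·row0  ⇒  L[1][0]=1, U row1=(0, 4, 2, 0)
  row2 ← row2 − (-3)·row0  ⇒  L[2][0]=-3, U row2=(0, -16, -6, 3)
  row3 ← row3 − (3)·row0  ⇒  L[3][0]=3, U row3=(0, 8, 0, -5)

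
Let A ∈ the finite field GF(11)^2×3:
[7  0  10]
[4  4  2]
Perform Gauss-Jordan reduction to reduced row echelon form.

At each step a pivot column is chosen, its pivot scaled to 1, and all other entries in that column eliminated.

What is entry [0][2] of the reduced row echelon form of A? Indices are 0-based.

[1] R0 /= 7  ⇒  (1, 0, 3)
     R1 -= 4·R0  ⇒  (0, 4, 1)
[2] R1 /= 4  ⇒  (0, 1, 3)

M[0][2] = 3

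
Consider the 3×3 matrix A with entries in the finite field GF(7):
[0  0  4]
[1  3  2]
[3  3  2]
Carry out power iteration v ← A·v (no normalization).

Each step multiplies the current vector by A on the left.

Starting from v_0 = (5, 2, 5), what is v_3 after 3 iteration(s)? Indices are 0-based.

v_0 = (5, 2, 5).
v_1 = A·v_0 = (6, 0, 3).
v_2 = A·v_1 = (5, 5, 3).
v_3 = A·v_2 = (5, 5, 1).

v_3 = (5, 5, 1)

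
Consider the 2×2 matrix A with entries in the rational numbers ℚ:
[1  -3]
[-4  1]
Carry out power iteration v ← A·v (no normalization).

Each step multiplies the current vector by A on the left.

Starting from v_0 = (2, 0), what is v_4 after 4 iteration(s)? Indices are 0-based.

v_0 = (2, 0).
v_1 = A·v_0 = (2, -8).
v_2 = A·v_1 = (26, -16).
v_3 = A·v_2 = (74, -120).
v_4 = A·v_3 = (434, -416).

v_4 = (434, -416)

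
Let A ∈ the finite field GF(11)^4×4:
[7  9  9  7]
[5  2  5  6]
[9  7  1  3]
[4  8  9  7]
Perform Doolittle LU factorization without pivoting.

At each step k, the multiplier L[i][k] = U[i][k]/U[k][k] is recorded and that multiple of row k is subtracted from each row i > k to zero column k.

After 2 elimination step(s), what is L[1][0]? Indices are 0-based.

L[1][0] = 7

k=0: U[0][0]=7
  eliminate (1,0): mult=7, new row 1: (0, 5, 8, 1); set L[1][0]=7
  eliminate (2,0): mult=6, new row 2: (0, 8, 2, 5); set L[2][0]=6
  eliminate (3,0): mult=10, new row 3: (0, 6, 7, 3); set L[3][0]=10
k=1: U[1][1]=5
  eliminate (2,1): mult=6, new row 2: (0, 0, 9, 10); set L[2][1]=6
  eliminate (3,1): mult=10, new row 3: (0, 0, 4, 4); set L[3][1]=10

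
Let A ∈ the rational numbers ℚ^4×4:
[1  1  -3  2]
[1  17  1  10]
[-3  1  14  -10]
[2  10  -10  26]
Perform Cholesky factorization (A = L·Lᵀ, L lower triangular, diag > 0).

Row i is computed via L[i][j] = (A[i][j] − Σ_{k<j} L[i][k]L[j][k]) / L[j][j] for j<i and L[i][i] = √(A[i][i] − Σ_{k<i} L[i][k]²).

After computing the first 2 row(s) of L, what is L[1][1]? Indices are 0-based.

L[1][1] = 4

Step 1: L[0][0] = √(1) = 1.
  L[1][0] = (1) / L[0][0] = 1.
Step 2: L[1][1] = √(16) = 4.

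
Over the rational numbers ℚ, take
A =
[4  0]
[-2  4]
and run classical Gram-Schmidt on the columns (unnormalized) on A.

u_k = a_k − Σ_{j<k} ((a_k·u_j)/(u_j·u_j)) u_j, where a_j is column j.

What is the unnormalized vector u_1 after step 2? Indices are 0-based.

Step 1: u_0 = a_0 = (4, -2).
Step 2: u_1 = a_1 − (-2/5)·u_0 = (8/5, 16/5).

u_1 = (8/5, 16/5)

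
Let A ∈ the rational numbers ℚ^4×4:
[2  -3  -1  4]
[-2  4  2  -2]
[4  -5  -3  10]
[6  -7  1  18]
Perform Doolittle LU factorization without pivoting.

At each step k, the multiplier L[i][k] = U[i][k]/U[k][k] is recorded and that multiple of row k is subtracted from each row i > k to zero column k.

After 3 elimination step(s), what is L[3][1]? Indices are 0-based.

L[3][1] = 2

Step 1: pivot at (0,0) is 2.
  row1 ← row1 − (-1)·row0  ⇒  L[1][0]=-1, U row1=(0, 1, 1, 2)
  row2 ← row2 − (2)·row0  ⇒  L[2][0]=2, U row2=(0, 1, -1, 2)
  row3 ← row3 − (3)·row0  ⇒  L[3][0]=3, U row3=(0, 2, 4, 6)
Step 2: pivot at (1,1) is 1.
  row2 ← row2 − (1)·row1  ⇒  L[2][1]=1, U row2=(0, 0, -2, 0)
  row3 ← row3 − (2)·row1  ⇒  L[3][1]=2, U row3=(0, 0, 2, 2)
Step 3: pivot at (2,2) is -2.
  row3 ← row3 − (-1)·row2  ⇒  L[3][2]=-1, U row3=(0, 0, 0, 2)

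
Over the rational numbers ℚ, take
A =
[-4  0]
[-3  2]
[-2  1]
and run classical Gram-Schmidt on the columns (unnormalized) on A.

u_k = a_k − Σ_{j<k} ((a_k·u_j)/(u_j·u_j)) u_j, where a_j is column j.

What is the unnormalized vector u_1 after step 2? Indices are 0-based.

Step 1: u_0 = a_0 = (-4, -3, -2).
Step 2: u_1 = a_1 − (-8/29)·u_0 = (-32/29, 34/29, 13/29).

u_1 = (-32/29, 34/29, 13/29)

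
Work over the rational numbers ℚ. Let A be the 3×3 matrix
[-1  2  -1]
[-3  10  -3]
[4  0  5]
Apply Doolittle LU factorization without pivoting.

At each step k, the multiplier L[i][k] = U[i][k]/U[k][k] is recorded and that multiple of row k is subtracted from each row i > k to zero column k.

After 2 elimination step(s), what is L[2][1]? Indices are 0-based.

L[2][1] = 2

Step 1: pivot at (0,0) is -1.
  row1 ← row1 − (3)·row0  ⇒  L[1][0]=3, U row1=(0, 4, 0)
  row2 ← row2 − (-4)·row0  ⇒  L[2][0]=-4, U row2=(0, 8, 1)
Step 2: pivot at (1,1) is 4.
  row2 ← row2 − (2)·row1  ⇒  L[2][1]=2, U row2=(0, 0, 1)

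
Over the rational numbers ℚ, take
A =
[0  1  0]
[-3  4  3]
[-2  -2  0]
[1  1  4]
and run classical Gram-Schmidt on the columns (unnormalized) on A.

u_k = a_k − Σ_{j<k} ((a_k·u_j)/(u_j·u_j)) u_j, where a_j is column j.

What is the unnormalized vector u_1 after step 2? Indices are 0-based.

u_1 = (1, 5/2, -3, 3/2)

Step 1: u_0 = a_0 = (0, -3, -2, 1).
Step 2: u_1 = a_1 − (-1/2)·u_0 = (1, 5/2, -3, 3/2).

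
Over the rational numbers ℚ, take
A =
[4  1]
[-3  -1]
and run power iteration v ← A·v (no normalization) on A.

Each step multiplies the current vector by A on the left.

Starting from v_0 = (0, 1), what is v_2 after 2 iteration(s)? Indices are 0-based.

v_0 = (0, 1).
v_1 = A·v_0 = (1, -1).
v_2 = A·v_1 = (3, -2).

v_2 = (3, -2)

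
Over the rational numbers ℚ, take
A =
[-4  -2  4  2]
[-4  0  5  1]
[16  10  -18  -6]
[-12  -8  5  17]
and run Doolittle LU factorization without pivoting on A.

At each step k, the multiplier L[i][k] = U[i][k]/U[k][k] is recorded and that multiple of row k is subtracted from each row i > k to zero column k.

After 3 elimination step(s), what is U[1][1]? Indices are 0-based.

U[1][1] = 2

Step 1: pivot at (0,0) is -4.
  row1 ← row1 − (1)·row0  ⇒  L[1][0]=1, U row1=(0, 2, 1, -1)
  row2 ← row2 − (-4)·row0  ⇒  L[2][0]=-4, U row2=(0, 2, -2, 2)
  row3 ← row3 − (3)·row0  ⇒  L[3][0]=3, U row3=(0, -2, -7, 11)
Step 2: pivot at (1,1) is 2.
  row2 ← row2 − (1)·row1  ⇒  L[2][1]=1, U row2=(0, 0, -3, 3)
  row3 ← row3 − (-1)·row1  ⇒  L[3][1]=-1, U row3=(0, 0, -6, 10)
Step 3: pivot at (2,2) is -3.
  row3 ← row3 − (2)·row2  ⇒  L[3][2]=2, U row3=(0, 0, 0, 4)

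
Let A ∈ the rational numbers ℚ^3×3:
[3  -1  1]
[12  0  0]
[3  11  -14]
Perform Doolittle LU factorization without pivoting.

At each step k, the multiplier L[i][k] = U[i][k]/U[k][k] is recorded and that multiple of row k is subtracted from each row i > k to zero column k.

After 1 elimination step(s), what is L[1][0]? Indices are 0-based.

[col 0] pivot 3
  R1 -= 4*R0 → (0, 4, -4)  (L[1][0] := 4)
  R2 -= 1*R0 → (0, 12, -15)  (L[2][0] := 1)

L[1][0] = 4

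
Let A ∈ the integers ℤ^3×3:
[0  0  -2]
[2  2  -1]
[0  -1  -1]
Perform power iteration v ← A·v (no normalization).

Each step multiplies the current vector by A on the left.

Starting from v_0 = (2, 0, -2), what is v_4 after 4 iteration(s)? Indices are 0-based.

v_0 = (2, 0, -2).
v_1 = A·v_0 = (4, 6, 2).
v_2 = A·v_1 = (-4, 18, -8).
v_3 = A·v_2 = (16, 36, -10).
v_4 = A·v_3 = (20, 114, -26).

v_4 = (20, 114, -26)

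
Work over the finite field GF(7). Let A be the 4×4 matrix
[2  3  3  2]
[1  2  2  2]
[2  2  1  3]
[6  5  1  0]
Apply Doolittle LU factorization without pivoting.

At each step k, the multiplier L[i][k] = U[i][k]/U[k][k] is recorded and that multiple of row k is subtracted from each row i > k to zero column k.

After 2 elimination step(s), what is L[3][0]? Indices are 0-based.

L[3][0] = 3

Step 1: pivot at (0,0) is 2.
  row1 ← row1 − (4)·row0  ⇒  L[1][0]=4, U row1=(0, 4, 4, 1)
  row2 ← row2 − (1)·row0  ⇒  L[2][0]=1, U row2=(0, 6, 5, 1)
  row3 ← row3 − (3)·row0  ⇒  L[3][0]=3, U row3=(0, 3, 6, 1)
Step 2: pivot at (1,1) is 4.
  row2 ← row2 − (5)·row1  ⇒  L[2][1]=5, U row2=(0, 0, 6, 3)
  row3 ← row3 − (6)·row1  ⇒  L[3][1]=6, U row3=(0, 0, 3, 2)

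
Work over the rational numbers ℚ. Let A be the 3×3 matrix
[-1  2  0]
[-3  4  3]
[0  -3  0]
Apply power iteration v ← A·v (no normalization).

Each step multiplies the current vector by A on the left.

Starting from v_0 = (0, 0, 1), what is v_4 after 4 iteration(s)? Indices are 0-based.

v_4 = (-12, -150, -9)

v_0 = (0, 0, 1).
v_1 = A·v_0 = (0, 3, 0).
v_2 = A·v_1 = (6, 12, -9).
v_3 = A·v_2 = (18, 3, -36).
v_4 = A·v_3 = (-12, -150, -9).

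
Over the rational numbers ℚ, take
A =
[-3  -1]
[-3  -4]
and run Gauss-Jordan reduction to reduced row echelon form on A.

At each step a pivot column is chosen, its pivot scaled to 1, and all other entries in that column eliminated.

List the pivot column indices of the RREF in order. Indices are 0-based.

step 1: normalize row 0 (÷-3) = (1, 1/3)
  row 1: subtract -3×row0 = (0, -3)
step 2: normalize row 1 (÷-3) = (0, 1)
  row 0: subtract 1/3×row1 = (1, 0)

pivot columns: 0, 1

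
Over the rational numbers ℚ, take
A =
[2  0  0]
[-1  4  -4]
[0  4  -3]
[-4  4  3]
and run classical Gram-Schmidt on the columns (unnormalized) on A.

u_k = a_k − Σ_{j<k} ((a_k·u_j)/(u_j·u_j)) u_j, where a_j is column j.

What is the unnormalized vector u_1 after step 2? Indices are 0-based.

u_1 = (40/21, 64/21, 4, 4/21)

Step 1: u_0 = a_0 = (2, -1, 0, -4).
Step 2: u_1 = a_1 − (-20/21)·u_0 = (40/21, 64/21, 4, 4/21).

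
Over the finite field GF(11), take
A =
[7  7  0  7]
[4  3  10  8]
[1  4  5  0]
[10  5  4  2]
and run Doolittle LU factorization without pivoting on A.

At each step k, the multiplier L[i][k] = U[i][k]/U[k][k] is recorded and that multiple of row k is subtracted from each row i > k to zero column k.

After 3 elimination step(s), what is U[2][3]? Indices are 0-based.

U[2][3] = 0

k=0: U[0][0]=7
  eliminate (1,0): mult=10, new row 1: (0, 10, 10, 4); set L[1][0]=10
  eliminate (2,0): mult=8, new row 2: (0, 3, 5, 10); set L[2][0]=8
  eliminate (3,0): mult=3, new row 3: (0, 6, 4, 3); set L[3][0]=3
k=1: U[1][1]=10
  eliminate (2,1): mult=8, new row 2: (0, 0, 2, 0); set L[2][1]=8
  eliminate (3,1): mult=5, new row 3: (0, 0, 9, 5); set L[3][1]=5
k=2: U[2][2]=2
  eliminate (3,2): mult=10, new row 3: (0, 0, 0, 5); set L[3][2]=10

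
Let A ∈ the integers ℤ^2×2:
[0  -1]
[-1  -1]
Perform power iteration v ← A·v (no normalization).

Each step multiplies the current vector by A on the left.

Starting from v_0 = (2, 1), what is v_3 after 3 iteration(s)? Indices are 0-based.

v_0 = (2, 1).
v_1 = A·v_0 = (-1, -3).
v_2 = A·v_1 = (3, 4).
v_3 = A·v_2 = (-4, -7).

v_3 = (-4, -7)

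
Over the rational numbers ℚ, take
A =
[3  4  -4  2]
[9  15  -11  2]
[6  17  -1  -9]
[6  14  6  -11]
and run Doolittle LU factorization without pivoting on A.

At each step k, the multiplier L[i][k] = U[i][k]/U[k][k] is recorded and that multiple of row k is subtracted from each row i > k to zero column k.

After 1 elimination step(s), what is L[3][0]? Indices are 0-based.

L[3][0] = 2

k=0: U[0][0]=3
  eliminate (1,0): mult=3, new row 1: (0, 3, 1, -4); set L[1][0]=3
  eliminate (2,0): mult=2, new row 2: (0, 9, 7, -13); set L[2][0]=2
  eliminate (3,0): mult=2, new row 3: (0, 6, 14, -15); set L[3][0]=2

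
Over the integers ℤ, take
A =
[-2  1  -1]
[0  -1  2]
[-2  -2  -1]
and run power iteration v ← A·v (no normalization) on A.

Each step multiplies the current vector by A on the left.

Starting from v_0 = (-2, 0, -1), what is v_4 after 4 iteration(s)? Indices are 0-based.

v_0 = (-2, 0, -1).
v_1 = A·v_0 = (5, -2, 5).
v_2 = A·v_1 = (-17, 12, -11).
v_3 = A·v_2 = (57, -34, 21).
v_4 = A·v_3 = (-169, 76, -67).

v_4 = (-169, 76, -67)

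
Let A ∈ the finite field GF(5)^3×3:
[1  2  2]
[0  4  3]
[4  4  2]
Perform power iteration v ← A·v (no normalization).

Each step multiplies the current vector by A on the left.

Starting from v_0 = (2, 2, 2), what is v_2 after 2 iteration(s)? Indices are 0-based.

v_2 = (3, 1, 1)

v_0 = (2, 2, 2).
v_1 = A·v_0 = (0, 4, 0).
v_2 = A·v_1 = (3, 1, 1).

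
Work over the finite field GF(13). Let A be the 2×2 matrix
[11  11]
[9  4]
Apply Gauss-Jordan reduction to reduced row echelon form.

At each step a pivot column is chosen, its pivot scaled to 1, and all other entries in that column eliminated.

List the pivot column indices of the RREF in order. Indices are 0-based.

pivot(0,0)=11: scale R0 → (1, 1)
  clear (1,0): R1 −= (9)R0 → (0, 8)
pivot(1,1)=8: scale R1 → (0, 1)
  clear (0,1): R0 −= (1)R1 → (1, 0)

pivot columns: 0, 1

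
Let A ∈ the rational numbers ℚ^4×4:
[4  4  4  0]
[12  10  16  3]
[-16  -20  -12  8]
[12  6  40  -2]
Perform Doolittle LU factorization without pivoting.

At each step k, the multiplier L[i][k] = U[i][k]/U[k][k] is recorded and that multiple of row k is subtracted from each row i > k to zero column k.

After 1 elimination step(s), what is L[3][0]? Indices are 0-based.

[col 0] pivot 4
  R1 -= 3*R0 → (0, -2, 4, 3)  (L[1][0] := 3)
  R2 -= -4*R0 → (0, -4, 4, 8)  (L[2][0] := -4)
  R3 -= 3*R0 → (0, -6, 28, -2)  (L[3][0] := 3)

L[3][0] = 3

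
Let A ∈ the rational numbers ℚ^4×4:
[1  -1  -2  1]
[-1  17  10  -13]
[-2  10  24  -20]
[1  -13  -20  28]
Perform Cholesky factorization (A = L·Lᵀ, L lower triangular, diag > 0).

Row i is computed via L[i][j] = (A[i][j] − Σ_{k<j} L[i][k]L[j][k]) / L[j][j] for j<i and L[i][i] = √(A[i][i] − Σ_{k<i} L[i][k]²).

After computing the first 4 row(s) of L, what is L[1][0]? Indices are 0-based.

Step 1: L[0][0] = √(1) = 1.
  L[1][0] = (-1) / L[0][0] = -1.
Step 2: L[1][1] = √(16) = 4.
  L[2][0] = (-2) / L[0][0] = -2.
  L[2][1] = (8) / L[1][1] = 2.
Step 3: L[2][2] = √(16) = 4.
  L[3][0] = (1) / L[0][0] = 1.
  L[3][1] = (-12) / L[1][1] = -3.
  L[3][2] = (-12) / L[2][2] = -3.
Step 4: L[3][3] = √(9) = 3.

L[1][0] = -1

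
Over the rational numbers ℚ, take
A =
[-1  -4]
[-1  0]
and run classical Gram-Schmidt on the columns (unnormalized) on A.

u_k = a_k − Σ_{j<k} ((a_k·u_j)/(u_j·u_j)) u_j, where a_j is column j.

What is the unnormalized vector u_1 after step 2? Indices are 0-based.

Step 1: u_0 = a_0 = (-1, -1).
Step 2: u_1 = a_1 − (2)·u_0 = (-2, 2).

u_1 = (-2, 2)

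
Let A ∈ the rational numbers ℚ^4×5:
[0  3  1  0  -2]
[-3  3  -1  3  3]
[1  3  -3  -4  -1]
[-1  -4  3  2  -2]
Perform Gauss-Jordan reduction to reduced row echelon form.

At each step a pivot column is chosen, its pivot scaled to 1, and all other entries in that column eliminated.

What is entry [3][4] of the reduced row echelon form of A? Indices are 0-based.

M[3][4] = 146/93

[1] R0 <-> R1
[1] R0 /= -3  ⇒  (1, -1, 1/3, -1, -1)
     R2 -= 1·R0  ⇒  (0, 4, -10/3, -3, 0)
     R3 -= -1·R0  ⇒  (0, -5, 10/3, 1, -3)
[2] R1 /= 3  ⇒  (0, 1, 1/3, 0, -2/3)
     R0 -= -1·R1  ⇒  (1, 0, 2/3, -1, -5/3)
     R2 -= 4·R1  ⇒  (0, 0, -14/3, -3, 8/3)
     R3 -= -5·R1  ⇒  (0, 0, 5, 1, -19/3)
[3] R2 /= -14/3  ⇒  (0, 0, 1, 9/14, -4/7)
     R0 -= 2/3·R2  ⇒  (1, 0, 0, -10/7, -9/7)
     R1 -= 1/3·R2  ⇒  (0, 1, 0, -3/14, -10/21)
     R3 -= 5·R2  ⇒  (0, 0, 0, -31/14, -73/21)
[4] R3 /= -31/14  ⇒  (0, 0, 0, 1, 146/93)
     R0 -= -10/7·R3  ⇒  (1, 0, 0, 0, 89/93)
     R1 -= -3/14·R3  ⇒  (0, 1, 0, 0, -13/93)
     R2 -= 9/14·R3  ⇒  (0, 0, 1, 0, -49/31)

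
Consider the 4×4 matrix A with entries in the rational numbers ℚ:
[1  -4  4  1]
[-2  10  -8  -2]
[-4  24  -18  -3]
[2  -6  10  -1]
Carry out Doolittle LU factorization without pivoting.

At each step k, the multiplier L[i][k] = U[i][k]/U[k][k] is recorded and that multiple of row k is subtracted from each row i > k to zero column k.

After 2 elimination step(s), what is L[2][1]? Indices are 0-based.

L[2][1] = 4

Step 1: pivot at (0,0) is 1.
  row1 ← row1 − (-2)·row0  ⇒  L[1][0]=-2, U row1=(0, 2, 0, 0)
  row2 ← row2 − (-4)·row0  ⇒  L[2][0]=-4, U row2=(0, 8, -2, 1)
  row3 ← row3 − (2)·row0  ⇒  L[3][0]=2, U row3=(0, 2, 2, -3)
Step 2: pivot at (1,1) is 2.
  row2 ← row2 − (4)·row1  ⇒  L[2][1]=4, U row2=(0, 0, -2, 1)
  row3 ← row3 − (1)·row1  ⇒  L[3][1]=1, U row3=(0, 0, 2, -3)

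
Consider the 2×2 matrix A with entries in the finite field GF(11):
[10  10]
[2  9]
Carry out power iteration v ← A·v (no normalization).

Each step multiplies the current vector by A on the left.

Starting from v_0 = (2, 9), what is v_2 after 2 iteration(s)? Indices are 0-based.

v_2 = (3, 6)

v_0 = (2, 9).
v_1 = A·v_0 = (0, 8).
v_2 = A·v_1 = (3, 6).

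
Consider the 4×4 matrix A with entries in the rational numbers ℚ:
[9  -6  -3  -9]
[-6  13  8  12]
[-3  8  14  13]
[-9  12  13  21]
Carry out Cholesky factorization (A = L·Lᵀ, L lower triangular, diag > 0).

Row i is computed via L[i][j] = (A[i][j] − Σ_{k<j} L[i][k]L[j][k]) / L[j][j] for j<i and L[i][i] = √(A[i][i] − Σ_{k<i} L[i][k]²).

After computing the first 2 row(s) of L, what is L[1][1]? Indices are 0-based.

Step 1: L[0][0] = √(9) = 3.
  L[1][0] = (-6) / L[0][0] = -2.
Step 2: L[1][1] = √(9) = 3.

L[1][1] = 3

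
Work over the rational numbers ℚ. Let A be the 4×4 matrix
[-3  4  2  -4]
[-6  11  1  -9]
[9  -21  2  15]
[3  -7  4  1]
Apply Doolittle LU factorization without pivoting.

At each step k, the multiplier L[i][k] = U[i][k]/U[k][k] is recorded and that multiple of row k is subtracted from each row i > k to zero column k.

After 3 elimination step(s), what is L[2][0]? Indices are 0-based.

L[2][0] = -3

k=0: U[0][0]=-3
  eliminate (1,0): mult=2, new row 1: (0, 3, -3, -1); set L[1][0]=2
  eliminate (2,0): mult=-3, new row 2: (0, -9, 8, 3); set L[2][0]=-3
  eliminate (3,0): mult=-1, new row 3: (0, -3, 6, -3); set L[3][0]=-1
k=1: U[1][1]=3
  eliminate (2,1): mult=-3, new row 2: (0, 0, -1, 0); set L[2][1]=-3
  eliminate (3,1): mult=-1, new row 3: (0, 0, 3, -4); set L[3][1]=-1
k=2: U[2][2]=-1
  eliminate (3,2): mult=-3, new row 3: (0, 0, 0, -4); set L[3][2]=-3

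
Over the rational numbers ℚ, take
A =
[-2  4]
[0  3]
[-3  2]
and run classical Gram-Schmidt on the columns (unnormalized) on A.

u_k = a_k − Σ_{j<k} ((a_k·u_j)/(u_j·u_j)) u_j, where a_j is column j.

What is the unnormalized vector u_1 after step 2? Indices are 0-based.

u_1 = (24/13, 3, -16/13)

Step 1: u_0 = a_0 = (-2, 0, -3).
Step 2: u_1 = a_1 − (-14/13)·u_0 = (24/13, 3, -16/13).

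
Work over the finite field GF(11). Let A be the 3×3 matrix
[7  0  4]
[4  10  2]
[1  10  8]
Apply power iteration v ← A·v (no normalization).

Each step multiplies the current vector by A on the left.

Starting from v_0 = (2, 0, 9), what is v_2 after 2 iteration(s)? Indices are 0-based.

v_0 = (2, 0, 9).
v_1 = A·v_0 = (6, 4, 8).
v_2 = A·v_1 = (8, 3, 0).

v_2 = (8, 3, 0)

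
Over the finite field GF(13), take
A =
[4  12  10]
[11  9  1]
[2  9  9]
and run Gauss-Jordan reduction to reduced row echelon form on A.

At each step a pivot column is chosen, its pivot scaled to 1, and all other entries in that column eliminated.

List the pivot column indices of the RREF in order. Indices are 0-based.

[1] R0 /= 4  ⇒  (1, 3, 9)
     R1 -= 11·R0  ⇒  (0, 2, 6)
     R2 -= 2·R0  ⇒  (0, 3, 4)
[2] R1 /= 2  ⇒  (0, 1, 3)
     R0 -= 3·R1  ⇒  (1, 0, 0)
     R2 -= 3·R1  ⇒  (0, 0, 8)
[3] R2 /= 8  ⇒  (0, 0, 1)
     R1 -= 3·R2  ⇒  (0, 1, 0)

pivot columns: 0, 1, 2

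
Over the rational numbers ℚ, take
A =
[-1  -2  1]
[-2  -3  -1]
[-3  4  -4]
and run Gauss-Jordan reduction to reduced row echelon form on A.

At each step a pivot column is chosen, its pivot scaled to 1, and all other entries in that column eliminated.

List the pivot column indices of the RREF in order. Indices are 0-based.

[1] R0 /= -1  ⇒  (1, 2, -1)
     R1 -= -2·R0  ⇒  (0, 1, -3)
     R2 -= -3·R0  ⇒  (0, 10, -7)
[2] R1 /= 1  ⇒  (0, 1, -3)
     R0 -= 2·R1  ⇒  (1, 0, 5)
     R2 -= 10·R1  ⇒  (0, 0, 23)
[3] R2 /= 23  ⇒  (0, 0, 1)
     R0 -= 5·R2  ⇒  (1, 0, 0)
     R1 -= -3·R2  ⇒  (0, 1, 0)

pivot columns: 0, 1, 2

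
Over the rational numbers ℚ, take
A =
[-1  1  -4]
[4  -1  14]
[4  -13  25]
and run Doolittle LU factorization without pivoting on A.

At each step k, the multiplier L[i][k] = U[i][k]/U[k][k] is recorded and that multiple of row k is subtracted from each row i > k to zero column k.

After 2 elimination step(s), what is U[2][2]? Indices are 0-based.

[col 0] pivot -1
  R1 -= -4*R0 → (0, 3, -2)  (L[1][0] := -4)
  R2 -= -4*R0 → (0, -9, 9)  (L[2][0] := -4)
[col 1] pivot 3
  R2 -= -3*R1 → (0, 0, 3)  (L[2][1] := -3)

U[2][2] = 3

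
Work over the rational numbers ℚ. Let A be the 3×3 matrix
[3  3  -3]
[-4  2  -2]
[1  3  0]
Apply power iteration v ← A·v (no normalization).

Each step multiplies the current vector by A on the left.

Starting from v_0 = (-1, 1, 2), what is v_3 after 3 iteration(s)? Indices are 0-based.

v_3 = (18, 120, 54)

v_0 = (-1, 1, 2).
v_1 = A·v_0 = (-6, 2, 2).
v_2 = A·v_1 = (-18, 24, 0).
v_3 = A·v_2 = (18, 120, 54).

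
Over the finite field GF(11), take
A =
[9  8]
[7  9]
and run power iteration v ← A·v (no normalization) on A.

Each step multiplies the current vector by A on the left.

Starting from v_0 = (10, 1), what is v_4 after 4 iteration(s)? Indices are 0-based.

v_0 = (10, 1).
v_1 = A·v_0 = (10, 2).
v_2 = A·v_1 = (7, 0).
v_3 = A·v_2 = (8, 5).
v_4 = A·v_3 = (2, 2).

v_4 = (2, 2)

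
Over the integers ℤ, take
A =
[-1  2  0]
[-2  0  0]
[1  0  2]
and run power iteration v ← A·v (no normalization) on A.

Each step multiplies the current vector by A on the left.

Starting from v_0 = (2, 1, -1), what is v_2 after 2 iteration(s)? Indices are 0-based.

v_2 = (-8, 0, 0)

v_0 = (2, 1, -1).
v_1 = A·v_0 = (0, -4, 0).
v_2 = A·v_1 = (-8, 0, 0).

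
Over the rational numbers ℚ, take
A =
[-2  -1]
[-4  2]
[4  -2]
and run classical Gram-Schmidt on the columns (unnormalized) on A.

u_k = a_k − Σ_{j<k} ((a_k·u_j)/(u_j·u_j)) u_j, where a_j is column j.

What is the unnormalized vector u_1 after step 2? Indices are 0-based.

Step 1: u_0 = a_0 = (-2, -4, 4).
Step 2: u_1 = a_1 − (-7/18)·u_0 = (-16/9, 4/9, -4/9).

u_1 = (-16/9, 4/9, -4/9)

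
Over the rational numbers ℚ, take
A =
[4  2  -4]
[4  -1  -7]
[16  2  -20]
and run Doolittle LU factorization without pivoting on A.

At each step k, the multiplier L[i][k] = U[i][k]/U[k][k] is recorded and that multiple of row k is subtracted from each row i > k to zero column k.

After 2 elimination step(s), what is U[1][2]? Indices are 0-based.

U[1][2] = -3

Step 1: pivot at (0,0) is 4.
  row1 ← row1 − (1)·row0  ⇒  L[1][0]=1, U row1=(0, -3, -3)
  row2 ← row2 − (4)·row0  ⇒  L[2][0]=4, U row2=(0, -6, -4)
Step 2: pivot at (1,1) is -3.
  row2 ← row2 − (2)·row1  ⇒  L[2][1]=2, U row2=(0, 0, 2)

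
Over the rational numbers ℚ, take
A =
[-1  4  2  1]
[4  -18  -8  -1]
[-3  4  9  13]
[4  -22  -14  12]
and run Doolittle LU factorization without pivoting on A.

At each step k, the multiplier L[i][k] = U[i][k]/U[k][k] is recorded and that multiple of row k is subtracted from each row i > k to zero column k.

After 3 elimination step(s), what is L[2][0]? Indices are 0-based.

Step 1: pivot at (0,0) is -1.
  row1 ← row1 − (-4)·row0  ⇒  L[1][0]=-4, U row1=(0, -2, 0, 3)
  row2 ← row2 − (3)·row0  ⇒  L[2][0]=3, U row2=(0, -8, 3, 10)
  row3 ← row3 − (-4)·row0  ⇒  L[3][0]=-4, U row3=(0, -6, -6, 16)
Step 2: pivot at (1,1) is -2.
  row2 ← row2 − (4)·row1  ⇒  L[2][1]=4, U row2=(0, 0, 3, -2)
  row3 ← row3 − (3)·row1  ⇒  L[3][1]=3, U row3=(0, 0, -6, 7)
Step 3: pivot at (2,2) is 3.
  row3 ← row3 − (-2)·row2  ⇒  L[3][2]=-2, U row3=(0, 0, 0, 3)

L[2][0] = 3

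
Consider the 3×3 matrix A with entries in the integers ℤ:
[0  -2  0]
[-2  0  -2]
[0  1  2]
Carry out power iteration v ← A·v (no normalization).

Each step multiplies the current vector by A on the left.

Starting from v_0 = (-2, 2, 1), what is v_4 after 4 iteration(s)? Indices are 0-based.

v_0 = (-2, 2, 1).
v_1 = A·v_0 = (-4, 2, 4).
v_2 = A·v_1 = (-4, 0, 10).
v_3 = A·v_2 = (0, -12, 20).
v_4 = A·v_3 = (24, -40, 28).

v_4 = (24, -40, 28)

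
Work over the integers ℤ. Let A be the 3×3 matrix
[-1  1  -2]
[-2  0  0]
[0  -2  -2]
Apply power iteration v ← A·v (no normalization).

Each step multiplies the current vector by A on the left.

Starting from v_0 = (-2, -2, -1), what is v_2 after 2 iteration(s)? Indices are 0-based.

v_0 = (-2, -2, -1).
v_1 = A·v_0 = (2, 4, 6).
v_2 = A·v_1 = (-10, -4, -20).

v_2 = (-10, -4, -20)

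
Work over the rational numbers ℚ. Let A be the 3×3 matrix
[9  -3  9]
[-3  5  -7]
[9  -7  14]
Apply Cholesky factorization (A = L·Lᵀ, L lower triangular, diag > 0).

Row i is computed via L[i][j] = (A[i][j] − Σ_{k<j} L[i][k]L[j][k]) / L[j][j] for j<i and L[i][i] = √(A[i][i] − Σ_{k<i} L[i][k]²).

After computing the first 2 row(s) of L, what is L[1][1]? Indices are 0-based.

Step 1: L[0][0] = √(9) = 3.
  L[1][0] = (-3) / L[0][0] = -1.
Step 2: L[1][1] = √(4) = 2.

L[1][1] = 2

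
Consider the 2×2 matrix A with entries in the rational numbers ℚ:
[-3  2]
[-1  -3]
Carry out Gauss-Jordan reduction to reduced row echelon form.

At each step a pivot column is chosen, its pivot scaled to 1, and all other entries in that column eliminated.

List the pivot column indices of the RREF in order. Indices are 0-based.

pivot columns: 0, 1

step 1: normalize row 0 (÷-3) = (1, -2/3)
  row 1: subtract -1×row0 = (0, -11/3)
step 2: normalize row 1 (÷-11/3) = (0, 1)
  row 0: subtract -2/3×row1 = (1, 0)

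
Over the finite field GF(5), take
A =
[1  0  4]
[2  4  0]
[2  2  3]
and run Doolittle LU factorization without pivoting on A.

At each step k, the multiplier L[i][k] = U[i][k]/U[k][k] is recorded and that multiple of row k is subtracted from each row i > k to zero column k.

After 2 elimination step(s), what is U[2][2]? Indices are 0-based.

k=0: U[0][0]=1
  eliminate (1,0): mult=2, new row 1: (0, 4, 2); set L[1][0]=2
  eliminate (2,0): mult=2, new row 2: (0, 2, 0); set L[2][0]=2
k=1: U[1][1]=4
  eliminate (2,1): mult=3, new row 2: (0, 0, 4); set L[2][1]=3

U[2][2] = 4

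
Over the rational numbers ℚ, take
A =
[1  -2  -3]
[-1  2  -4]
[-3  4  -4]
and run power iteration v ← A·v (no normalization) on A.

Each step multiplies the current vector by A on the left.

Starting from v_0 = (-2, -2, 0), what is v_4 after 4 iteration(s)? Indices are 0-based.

v_4 = (6, 22, 2)

v_0 = (-2, -2, 0).
v_1 = A·v_0 = (2, -2, -2).
v_2 = A·v_1 = (12, 2, -6).
v_3 = A·v_2 = (26, 16, -4).
v_4 = A·v_3 = (6, 22, 2).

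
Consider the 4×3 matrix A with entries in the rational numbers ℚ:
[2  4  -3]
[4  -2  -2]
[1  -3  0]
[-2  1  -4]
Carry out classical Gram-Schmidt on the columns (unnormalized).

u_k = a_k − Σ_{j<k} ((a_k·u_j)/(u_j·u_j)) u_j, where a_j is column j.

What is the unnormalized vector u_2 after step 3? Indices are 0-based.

Step 1: u_0 = a_0 = (2, 4, 1, -2).
Step 2: u_1 = a_1 − (-1/5)·u_0 = (22/5, -6/5, -14/5, 3/5).
Step 3: u_2 = a_2 − (-6/25)·u_0 − (-66/145)·u_1 = (-15/29, -46/29, -30/29, -122/29).

u_2 = (-15/29, -46/29, -30/29, -122/29)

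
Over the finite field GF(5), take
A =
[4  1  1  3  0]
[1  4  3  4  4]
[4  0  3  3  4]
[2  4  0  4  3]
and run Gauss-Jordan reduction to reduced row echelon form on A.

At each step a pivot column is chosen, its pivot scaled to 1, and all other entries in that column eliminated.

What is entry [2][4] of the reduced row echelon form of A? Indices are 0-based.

[1] R0 /= 4  ⇒  (1, 4, 4, 2, 0)
     R1 -= 1·R0  ⇒  (0, 0, 4, 2, 4)
     R2 -= 4·R0  ⇒  (0, 4, 2, 0, 4)
     R3 -= 2·R0  ⇒  (0, 1, 2, 0, 3)
[2] R1 <-> R2
[2] R1 /= 4  ⇒  (0, 1, 3, 0, 1)
     R0 -= 4·R1  ⇒  (1, 0, 2, 2, 1)
     R3 -= 1·R1  ⇒  (0, 0, 4, 0, 2)
[3] R2 /= 4  ⇒  (0, 0, 1, 3, 1)
     R0 -= 2·R2  ⇒  (1, 0, 0, 1, 4)
     R1 -= 3·R2  ⇒  (0, 1, 0, 1, 3)
     R3 -= 4·R2  ⇒  (0, 0, 0, 3, 3)
[4] R3 /= 3  ⇒  (0, 0, 0, 1, 1)
     R0 -= 1·R3  ⇒  (1, 0, 0, 0, 3)
     R1 -= 1·R3  ⇒  (0, 1, 0, 0, 2)
     R2 -= 3·R3  ⇒  (0, 0, 1, 0, 3)

M[2][4] = 3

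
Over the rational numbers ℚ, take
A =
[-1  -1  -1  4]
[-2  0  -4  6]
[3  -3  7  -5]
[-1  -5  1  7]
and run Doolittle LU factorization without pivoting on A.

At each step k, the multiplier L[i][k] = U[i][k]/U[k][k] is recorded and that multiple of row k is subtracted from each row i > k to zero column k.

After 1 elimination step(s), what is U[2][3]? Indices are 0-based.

U[2][3] = 7

k=0: U[0][0]=-1
  eliminate (1,0): mult=2, new row 1: (0, 2, -2, -2); set L[1][0]=2
  eliminate (2,0): mult=-3, new row 2: (0, -6, 4, 7); set L[2][0]=-3
  eliminate (3,0): mult=1, new row 3: (0, -4, 2, 3); set L[3][0]=1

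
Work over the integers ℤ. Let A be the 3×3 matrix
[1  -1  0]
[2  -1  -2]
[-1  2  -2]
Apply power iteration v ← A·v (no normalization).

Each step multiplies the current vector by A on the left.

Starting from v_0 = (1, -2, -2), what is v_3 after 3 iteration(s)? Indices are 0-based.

v_0 = (1, -2, -2).
v_1 = A·v_0 = (3, 8, -1).
v_2 = A·v_1 = (-5, 0, 15).
v_3 = A·v_2 = (-5, -40, -25).

v_3 = (-5, -40, -25)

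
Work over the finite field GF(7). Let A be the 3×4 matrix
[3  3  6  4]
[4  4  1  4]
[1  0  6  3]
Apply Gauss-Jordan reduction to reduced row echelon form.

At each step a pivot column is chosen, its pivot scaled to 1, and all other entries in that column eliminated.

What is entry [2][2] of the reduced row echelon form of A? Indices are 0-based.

M[2][2] = 0

[1] R0 /= 3  ⇒  (1, 1, 2, 6)
     R1 -= 4·R0  ⇒  (0, 0, 0, 1)
     R2 -= 1·R0  ⇒  (0, 6, 4, 4)
[2] R1 <-> R2
[2] R1 /= 6  ⇒  (0, 1, 3, 3)
     R0 -= 1·R1  ⇒  (1, 0, 6, 3)
column 2 empty below row 2
[3] R2 /= 1  ⇒  (0, 0, 0, 1)
     R0 -= 3·R2  ⇒  (1, 0, 6, 0)
     R1 -= 3·R2  ⇒  (0, 1, 3, 0)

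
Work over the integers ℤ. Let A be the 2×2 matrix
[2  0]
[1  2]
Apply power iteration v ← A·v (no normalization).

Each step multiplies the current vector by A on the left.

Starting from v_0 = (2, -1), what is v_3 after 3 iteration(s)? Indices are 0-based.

v_3 = (16, 16)

v_0 = (2, -1).
v_1 = A·v_0 = (4, 0).
v_2 = A·v_1 = (8, 4).
v_3 = A·v_2 = (16, 16).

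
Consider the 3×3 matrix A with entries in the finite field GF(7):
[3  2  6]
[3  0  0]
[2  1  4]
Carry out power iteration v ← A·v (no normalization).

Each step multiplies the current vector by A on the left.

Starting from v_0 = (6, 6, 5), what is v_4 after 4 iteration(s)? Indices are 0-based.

v_0 = (6, 6, 5).
v_1 = A·v_0 = (4, 4, 3).
v_2 = A·v_1 = (3, 5, 3).
v_3 = A·v_2 = (2, 2, 2).
v_4 = A·v_3 = (1, 6, 0).

v_4 = (1, 6, 0)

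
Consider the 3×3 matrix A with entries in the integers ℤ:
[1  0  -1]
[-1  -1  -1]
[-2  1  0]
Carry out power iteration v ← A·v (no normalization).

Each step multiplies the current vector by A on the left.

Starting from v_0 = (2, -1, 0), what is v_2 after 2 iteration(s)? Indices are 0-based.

v_2 = (7, 4, -5)

v_0 = (2, -1, 0).
v_1 = A·v_0 = (2, -1, -5).
v_2 = A·v_1 = (7, 4, -5).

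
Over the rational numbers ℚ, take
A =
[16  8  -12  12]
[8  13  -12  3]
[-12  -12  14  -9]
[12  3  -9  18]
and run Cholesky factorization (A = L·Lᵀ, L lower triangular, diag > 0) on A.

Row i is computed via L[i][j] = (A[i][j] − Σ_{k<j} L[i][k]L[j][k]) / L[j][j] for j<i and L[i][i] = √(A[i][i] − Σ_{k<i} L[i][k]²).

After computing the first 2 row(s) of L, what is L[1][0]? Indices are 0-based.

Step 1: L[0][0] = √(16) = 4.
  L[1][0] = (8) / L[0][0] = 2.
Step 2: L[1][1] = √(9) = 3.

L[1][0] = 2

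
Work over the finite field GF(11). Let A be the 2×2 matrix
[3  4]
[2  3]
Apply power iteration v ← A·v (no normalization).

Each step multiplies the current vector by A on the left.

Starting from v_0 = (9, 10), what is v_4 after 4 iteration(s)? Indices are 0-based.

v_0 = (9, 10).
v_1 = A·v_0 = (1, 4).
v_2 = A·v_1 = (8, 3).
v_3 = A·v_2 = (3, 3).
v_4 = A·v_3 = (10, 4).

v_4 = (10, 4)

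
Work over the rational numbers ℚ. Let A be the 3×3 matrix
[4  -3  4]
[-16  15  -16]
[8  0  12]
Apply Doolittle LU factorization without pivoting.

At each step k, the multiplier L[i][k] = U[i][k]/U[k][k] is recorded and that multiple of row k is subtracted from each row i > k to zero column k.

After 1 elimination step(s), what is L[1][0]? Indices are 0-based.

L[1][0] = -4

Step 1: pivot at (0,0) is 4.
  row1 ← row1 − (-4)·row0  ⇒  L[1][0]=-4, U row1=(0, 3, 0)
  row2 ← row2 − (2)·row0  ⇒  L[2][0]=2, U row2=(0, 6, 4)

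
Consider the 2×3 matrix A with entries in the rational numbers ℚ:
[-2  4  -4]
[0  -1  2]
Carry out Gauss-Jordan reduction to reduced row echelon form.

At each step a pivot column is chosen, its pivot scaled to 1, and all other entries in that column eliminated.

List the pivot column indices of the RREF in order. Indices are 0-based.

pivot(0,0)=-2: scale R0 → (1, -2, 2)
pivot(1,1)=-1: scale R1 → (0, 1, -2)
  clear (0,1): R0 −= (-2)R1 → (1, 0, -2)

pivot columns: 0, 1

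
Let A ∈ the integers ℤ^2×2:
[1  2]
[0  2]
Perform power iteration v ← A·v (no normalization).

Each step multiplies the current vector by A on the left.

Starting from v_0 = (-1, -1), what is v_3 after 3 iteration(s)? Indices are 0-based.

v_0 = (-1, -1).
v_1 = A·v_0 = (-3, -2).
v_2 = A·v_1 = (-7, -4).
v_3 = A·v_2 = (-15, -8).

v_3 = (-15, -8)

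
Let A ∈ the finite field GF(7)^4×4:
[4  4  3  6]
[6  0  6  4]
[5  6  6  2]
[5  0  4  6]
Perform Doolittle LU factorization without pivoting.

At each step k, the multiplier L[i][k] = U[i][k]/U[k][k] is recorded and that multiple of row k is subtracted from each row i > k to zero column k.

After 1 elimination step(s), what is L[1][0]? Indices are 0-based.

L[1][0] = 5

k=0: U[0][0]=4
  eliminate (1,0): mult=5, new row 1: (0, 1, 5, 2); set L[1][0]=5
  eliminate (2,0): mult=3, new row 2: (0, 1, 4, 5); set L[2][0]=3
  eliminate (3,0): mult=3, new row 3: (0, 2, 2, 2); set L[3][0]=3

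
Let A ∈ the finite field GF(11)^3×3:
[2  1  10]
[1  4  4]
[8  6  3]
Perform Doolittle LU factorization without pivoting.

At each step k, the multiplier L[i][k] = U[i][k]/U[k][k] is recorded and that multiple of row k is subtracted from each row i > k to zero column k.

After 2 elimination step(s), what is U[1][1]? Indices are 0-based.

U[1][1] = 9

[col 0] pivot 2
  R1 -= 6*R0 → (0, 9, 10)  (L[1][0] := 6)
  R2 -= 4*R0 → (0, 2, 7)  (L[2][0] := 4)
[col 1] pivot 9
  R2 -= 10*R1 → (0, 0, 6)  (L[2][1] := 10)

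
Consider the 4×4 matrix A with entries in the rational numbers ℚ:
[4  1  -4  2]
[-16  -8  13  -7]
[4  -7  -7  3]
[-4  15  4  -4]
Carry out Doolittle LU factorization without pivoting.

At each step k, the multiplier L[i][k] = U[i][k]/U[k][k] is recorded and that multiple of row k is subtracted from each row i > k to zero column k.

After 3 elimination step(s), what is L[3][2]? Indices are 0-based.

L[3][2] = -4

[col 0] pivot 4
  R1 -= -4*R0 → (0, -4, -3, 1)  (L[1][0] := -4)
  R2 -= 1*R0 → (0, -8, -3, 1)  (L[2][0] := 1)
  R3 -= -1*R0 → (0, 16, 0, -2)  (L[3][0] := -1)
[col 1] pivot -4
  R2 -= 2*R1 → (0, 0, 3, -1)  (L[2][1] := 2)
  R3 -= -4*R1 → (0, 0, -12, 2)  (L[3][1] := -4)
[col 2] pivot 3
  R3 -= -4*R2 → (0, 0, 0, -2)  (L[3][2] := -4)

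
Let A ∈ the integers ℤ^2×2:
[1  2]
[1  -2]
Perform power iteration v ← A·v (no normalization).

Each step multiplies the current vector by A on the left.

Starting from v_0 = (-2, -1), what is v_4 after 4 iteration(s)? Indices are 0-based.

v_4 = (-4, -20)

v_0 = (-2, -1).
v_1 = A·v_0 = (-4, 0).
v_2 = A·v_1 = (-4, -4).
v_3 = A·v_2 = (-12, 4).
v_4 = A·v_3 = (-4, -20).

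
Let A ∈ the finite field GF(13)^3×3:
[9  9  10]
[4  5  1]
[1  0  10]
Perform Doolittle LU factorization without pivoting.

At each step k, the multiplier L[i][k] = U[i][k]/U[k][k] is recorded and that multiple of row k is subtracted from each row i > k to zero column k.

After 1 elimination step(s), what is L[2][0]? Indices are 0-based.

Step 1: pivot at (0,0) is 9.
  row1 ← row1 − (12)·row0  ⇒  L[1][0]=12, U row1=(0, 1, 11)
  row2 ← row2 − (3)·row0  ⇒  L[2][0]=3, U row2=(0, 12, 6)

L[2][0] = 3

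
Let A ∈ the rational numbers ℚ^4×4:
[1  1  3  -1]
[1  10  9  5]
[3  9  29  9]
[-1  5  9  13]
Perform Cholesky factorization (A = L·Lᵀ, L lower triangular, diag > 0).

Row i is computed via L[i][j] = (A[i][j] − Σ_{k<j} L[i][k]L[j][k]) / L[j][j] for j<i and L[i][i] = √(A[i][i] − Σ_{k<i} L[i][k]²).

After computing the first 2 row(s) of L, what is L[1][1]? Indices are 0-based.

Step 1: L[0][0] = √(1) = 1.
  L[1][0] = (1) / L[0][0] = 1.
Step 2: L[1][1] = √(9) = 3.

L[1][1] = 3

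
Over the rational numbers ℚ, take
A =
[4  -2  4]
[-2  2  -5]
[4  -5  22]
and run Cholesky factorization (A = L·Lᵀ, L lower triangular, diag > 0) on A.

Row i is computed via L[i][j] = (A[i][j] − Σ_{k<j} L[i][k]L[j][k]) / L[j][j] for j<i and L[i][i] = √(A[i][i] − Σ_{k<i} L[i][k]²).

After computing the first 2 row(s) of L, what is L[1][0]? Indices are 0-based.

L[1][0] = -1

Step 1: L[0][0] = √(4) = 2.
  L[1][0] = (-2) / L[0][0] = -1.
Step 2: L[1][1] = √(1) = 1.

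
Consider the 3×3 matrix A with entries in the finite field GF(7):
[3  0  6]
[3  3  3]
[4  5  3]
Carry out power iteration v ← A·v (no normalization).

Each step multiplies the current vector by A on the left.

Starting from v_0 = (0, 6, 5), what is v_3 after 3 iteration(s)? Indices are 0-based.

v_3 = (2, 1, 1)

v_0 = (0, 6, 5).
v_1 = A·v_0 = (2, 5, 3).
v_2 = A·v_1 = (3, 2, 0).
v_3 = A·v_2 = (2, 1, 1).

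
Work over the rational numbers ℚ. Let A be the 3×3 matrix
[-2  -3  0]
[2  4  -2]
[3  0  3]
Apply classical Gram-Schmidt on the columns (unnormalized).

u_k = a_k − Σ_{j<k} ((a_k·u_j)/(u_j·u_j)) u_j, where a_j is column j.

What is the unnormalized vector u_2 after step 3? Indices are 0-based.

u_2 = (-144/229, -108/229, -24/229)

Step 1: u_0 = a_0 = (-2, 2, 3).
Step 2: u_1 = a_1 − (14/17)·u_0 = (-23/17, 40/17, -42/17).
Step 3: u_2 = a_2 − (5/17)·u_0 − (-206/229)·u_1 = (-144/229, -108/229, -24/229).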